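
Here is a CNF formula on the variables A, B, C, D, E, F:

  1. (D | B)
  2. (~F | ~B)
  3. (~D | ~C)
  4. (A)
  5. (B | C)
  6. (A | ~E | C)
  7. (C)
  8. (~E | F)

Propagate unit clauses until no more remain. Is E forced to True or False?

False

(A) is a unit clause: A = True.
(C) stands alone — C = True.
(~D | ~C): since C = True, the clause reduces to (~D). D = False.
(B | D) with D = False leaves only B, so B = True.
In (~F | ~B), ~B is now false; ~F must hold, so F = False.
In (~E | F), F is now false; ~E must hold, so E = False.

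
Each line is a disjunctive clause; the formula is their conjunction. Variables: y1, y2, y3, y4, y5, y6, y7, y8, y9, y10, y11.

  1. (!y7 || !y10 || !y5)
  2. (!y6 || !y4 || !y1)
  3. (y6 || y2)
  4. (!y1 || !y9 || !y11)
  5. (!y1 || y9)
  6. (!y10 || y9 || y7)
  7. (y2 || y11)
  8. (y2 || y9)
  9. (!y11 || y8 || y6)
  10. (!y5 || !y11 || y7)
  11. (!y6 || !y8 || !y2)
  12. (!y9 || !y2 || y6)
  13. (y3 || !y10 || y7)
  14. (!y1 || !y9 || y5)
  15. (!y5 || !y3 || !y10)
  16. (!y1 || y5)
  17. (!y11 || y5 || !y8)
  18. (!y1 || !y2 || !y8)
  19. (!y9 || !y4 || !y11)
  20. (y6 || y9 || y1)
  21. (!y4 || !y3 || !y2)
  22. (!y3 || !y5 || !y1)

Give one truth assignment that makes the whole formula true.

y1=F, y2=T, y3=F, y4=F, y5=F, y6=T, y7=T, y8=F, y9=F, y10=T, y11=F

Pure literal: y4 appears only negated; assign y4 = False.
Try y1 = False.
Try y2 = True.
For the remaining variables, y3 = False, y5 = False, y6 = True, y7 = True, y8 = False, y9 = False, y10 = True, y11 = False works.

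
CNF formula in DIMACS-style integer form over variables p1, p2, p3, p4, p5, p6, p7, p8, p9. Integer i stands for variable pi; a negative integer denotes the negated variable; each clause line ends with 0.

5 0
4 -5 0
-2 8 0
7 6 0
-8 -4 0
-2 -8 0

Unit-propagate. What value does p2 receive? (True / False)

False

Unit clause (p5) sets p5 = True.
(~p5 \/ p4): since p5 = True, the clause reduces to (p4). p4 = True.
(~p4 \/ ~p8): since p4 = True, the clause reduces to (~p8). p8 = False.
From (p8 \/ ~p2) and p8 = False: p2 = False.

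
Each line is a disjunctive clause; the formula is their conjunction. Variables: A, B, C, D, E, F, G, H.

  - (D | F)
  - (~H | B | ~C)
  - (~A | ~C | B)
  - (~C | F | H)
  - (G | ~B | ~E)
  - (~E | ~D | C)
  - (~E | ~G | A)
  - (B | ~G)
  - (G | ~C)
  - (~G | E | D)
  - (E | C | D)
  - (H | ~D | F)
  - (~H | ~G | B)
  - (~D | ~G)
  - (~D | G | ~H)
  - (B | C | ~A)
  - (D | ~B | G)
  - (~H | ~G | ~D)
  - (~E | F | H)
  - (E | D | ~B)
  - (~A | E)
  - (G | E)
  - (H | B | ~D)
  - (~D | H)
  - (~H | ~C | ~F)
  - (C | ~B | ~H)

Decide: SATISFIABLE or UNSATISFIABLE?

Set A = True and propagate.
  then E is forced to True.
Try B = True.
  then G is forced to True.
  then D is forced to False.
  then F is forced to True.
Set C = False and propagate.
  then H is forced to False.
So A=True  B=True  C=False  D=False  E=True  F=True  G=True  H=False is a satisfying assignment.

SATISFIABLE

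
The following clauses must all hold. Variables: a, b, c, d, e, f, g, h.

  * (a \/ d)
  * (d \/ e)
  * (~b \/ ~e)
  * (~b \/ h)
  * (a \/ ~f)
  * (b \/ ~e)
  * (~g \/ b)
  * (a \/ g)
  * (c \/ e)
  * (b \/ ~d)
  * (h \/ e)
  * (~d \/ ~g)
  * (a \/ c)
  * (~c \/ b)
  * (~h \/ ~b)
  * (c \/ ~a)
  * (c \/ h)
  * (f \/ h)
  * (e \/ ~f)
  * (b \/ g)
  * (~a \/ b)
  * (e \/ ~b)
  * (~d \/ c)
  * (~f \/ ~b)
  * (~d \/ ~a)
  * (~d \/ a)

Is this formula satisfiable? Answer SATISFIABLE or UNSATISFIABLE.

UNSATISFIABLE

b = True:
  propagation gives e=False; an empty clause results — contradiction.
b = False:
  propagation gives e=False, d=True; an empty clause results — contradiction.
Every branch closes, so no satisfying assignment exists.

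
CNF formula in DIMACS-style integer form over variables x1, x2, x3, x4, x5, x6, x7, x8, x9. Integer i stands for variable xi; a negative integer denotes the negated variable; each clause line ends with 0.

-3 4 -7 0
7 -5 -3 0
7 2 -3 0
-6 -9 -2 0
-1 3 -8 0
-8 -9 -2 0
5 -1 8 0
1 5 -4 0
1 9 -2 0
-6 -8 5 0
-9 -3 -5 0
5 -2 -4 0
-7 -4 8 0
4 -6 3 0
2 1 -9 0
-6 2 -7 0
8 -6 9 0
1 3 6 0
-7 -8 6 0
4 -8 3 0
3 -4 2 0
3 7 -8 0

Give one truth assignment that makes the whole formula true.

Try x1 = True.
Set x2 = True and propagate.
Try x3 = False.
  then x8 is forced to False.
  then x5 is forced to True.
For the remaining variables, x4 = False, x6 = False, x7 = False, x9 = False works.
Every clause has at least one true literal under this assignment.
Check each clause:
  1. (~x3 \/ x4 \/ ~x7) — ~x7 is true.
  2. (~x5 \/ x7 \/ ~x3) — ~x3 is true.
  3. (~x3 \/ x2 \/ x7) — x2 is true.
  4. (~x9 \/ ~x6 \/ ~x2) — ~x6 is true.
  5. (~x8 \/ x3 \/ ~x1) — ~x8 is true.
  6. (~x8 \/ ~x9 \/ ~x2) — ~x8 is true.
  7. (x5 \/ x8 \/ ~x1) — x5 is true.
  8. (~x4 \/ x1 \/ x5) — x1 is true.
  9. (x9 \/ x1 \/ ~x2) — x1 is true.
  10. (x5 \/ ~x6 \/ ~x8) — ~x8 is true.
  11. (~x9 \/ ~x5 \/ ~x3) — ~x3 is true.
  12. (x5 \/ ~x4 \/ ~x2) — ~x4 is true.
  13. (~x7 \/ x8 \/ ~x4) — ~x7 is true.
  14. (x4 \/ ~x6 \/ x3) — ~x6 is true.
  15. (~x9 \/ x1 \/ x2) — x1 is true.
  16. (~x6 \/ ~x7 \/ x2) — ~x7 is true.
  17. (x9 \/ x8 \/ ~x6) — ~x6 is true.
  18. (x6 \/ x1 \/ x3) — x1 is true.
  19. (~x7 \/ x6 \/ ~x8) — ~x8 is true.
  20. (x3 \/ ~x8 \/ x4) — ~x8 is true.
  21. (x2 \/ ~x4 \/ x3) — x2 is true.
  22. (~x8 \/ x3 \/ x7) — ~x8 is true.

x1 = True, x2 = True, x3 = False, x4 = False, x5 = True, x6 = False, x7 = False, x8 = False, x9 = False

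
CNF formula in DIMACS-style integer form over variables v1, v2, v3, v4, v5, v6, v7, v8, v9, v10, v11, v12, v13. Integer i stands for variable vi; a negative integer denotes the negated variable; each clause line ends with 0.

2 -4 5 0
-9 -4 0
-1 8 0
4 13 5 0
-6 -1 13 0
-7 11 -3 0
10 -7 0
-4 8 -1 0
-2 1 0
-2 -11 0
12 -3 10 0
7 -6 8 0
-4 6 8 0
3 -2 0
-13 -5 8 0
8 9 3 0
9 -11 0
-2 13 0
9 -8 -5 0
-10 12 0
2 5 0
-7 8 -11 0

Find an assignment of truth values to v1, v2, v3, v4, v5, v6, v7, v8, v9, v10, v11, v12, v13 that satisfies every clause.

v12 occurs only positively in the remaining clauses — set v12 = True.
Try v1 = True.
  then v8 is forced to True.
The remaining clauses are satisfied by v2 = False, v3 = True, v4 = False, v5 = True, v6 = False, v7 = False, v9 = True, v10 = False, v11 = False, v13 = False.
Every clause has at least one true literal under this assignment.

v1=1, v2=0, v3=1, v4=0, v5=1, v6=0, v7=0, v8=1, v9=1, v10=0, v11=0, v12=1, v13=0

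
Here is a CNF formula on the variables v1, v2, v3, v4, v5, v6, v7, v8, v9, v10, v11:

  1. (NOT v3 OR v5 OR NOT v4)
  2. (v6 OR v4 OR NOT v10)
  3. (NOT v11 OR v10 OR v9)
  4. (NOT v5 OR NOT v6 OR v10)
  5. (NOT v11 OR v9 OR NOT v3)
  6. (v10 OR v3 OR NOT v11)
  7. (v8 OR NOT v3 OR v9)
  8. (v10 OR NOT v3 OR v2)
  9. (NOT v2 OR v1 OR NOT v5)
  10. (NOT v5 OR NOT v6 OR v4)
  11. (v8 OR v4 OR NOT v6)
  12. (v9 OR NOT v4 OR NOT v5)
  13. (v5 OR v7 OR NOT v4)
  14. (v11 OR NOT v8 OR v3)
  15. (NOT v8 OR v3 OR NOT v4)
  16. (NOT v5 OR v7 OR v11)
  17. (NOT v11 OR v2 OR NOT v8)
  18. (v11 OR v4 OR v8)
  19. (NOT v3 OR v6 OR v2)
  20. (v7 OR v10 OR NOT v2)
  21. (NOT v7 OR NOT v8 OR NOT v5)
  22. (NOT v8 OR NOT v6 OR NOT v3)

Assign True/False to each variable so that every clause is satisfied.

v1=F  v2=F  v3=F  v4=T  v5=F  v6=F  v7=T  v8=F  v9=T  v10=T  v11=T

v9 occurs only positively in the remaining clauses — set v9 = True.
Try v1 = False.
Try v2 = False.
Try v3 = False.
For the remaining variables, v4 = True, v5 = False, v6 = False, v7 = True, v8 = False, v10 = True, v11 = True works.
Every clause has at least one true literal under this assignment.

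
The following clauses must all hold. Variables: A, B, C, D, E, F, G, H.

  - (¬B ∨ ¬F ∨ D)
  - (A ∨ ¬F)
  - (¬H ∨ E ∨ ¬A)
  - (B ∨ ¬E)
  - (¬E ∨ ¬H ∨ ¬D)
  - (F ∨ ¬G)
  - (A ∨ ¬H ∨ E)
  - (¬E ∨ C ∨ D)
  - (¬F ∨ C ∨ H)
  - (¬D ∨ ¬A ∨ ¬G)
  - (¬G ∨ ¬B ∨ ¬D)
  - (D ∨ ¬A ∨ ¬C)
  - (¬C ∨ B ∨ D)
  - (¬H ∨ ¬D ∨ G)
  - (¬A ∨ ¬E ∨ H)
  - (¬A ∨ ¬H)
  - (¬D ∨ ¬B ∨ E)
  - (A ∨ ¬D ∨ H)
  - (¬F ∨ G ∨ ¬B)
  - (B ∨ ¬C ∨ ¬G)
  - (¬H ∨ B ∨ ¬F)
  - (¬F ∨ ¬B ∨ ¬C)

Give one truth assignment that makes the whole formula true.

Branch on A: take A = False.
  then F is forced to False.
  then G is forced to False.
Set B = True and propagate.
The remaining clauses are satisfied by C = True, D = False, E = True, H = False.
Every clause has at least one true literal under this assignment.

A=False, B=True, C=True, D=False, E=True, F=False, G=False, H=False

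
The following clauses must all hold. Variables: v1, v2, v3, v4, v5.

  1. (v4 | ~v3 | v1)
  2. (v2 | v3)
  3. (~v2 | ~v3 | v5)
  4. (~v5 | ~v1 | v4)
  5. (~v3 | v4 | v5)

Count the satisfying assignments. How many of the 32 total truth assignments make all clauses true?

13

Split on v3, then v4.
  v3=T, v4=T: v1 free; 3 ways for (v2,v5) × 2^1 = 6.
  v3=T, v4=F: a clause becomes empty — 0.
  v3=F, v4=T: remaining (v1,v2,v5) ∈ {(F,T,F); (F,T,T); (T,T,F); (T,T,T)} — 4.
  v3=F, v4=F: remaining (v1,v2,v5) ∈ {(F,T,F); (F,T,T); (T,T,F)} — 3.
Total: 6 + 0 + 4 + 3 = 13.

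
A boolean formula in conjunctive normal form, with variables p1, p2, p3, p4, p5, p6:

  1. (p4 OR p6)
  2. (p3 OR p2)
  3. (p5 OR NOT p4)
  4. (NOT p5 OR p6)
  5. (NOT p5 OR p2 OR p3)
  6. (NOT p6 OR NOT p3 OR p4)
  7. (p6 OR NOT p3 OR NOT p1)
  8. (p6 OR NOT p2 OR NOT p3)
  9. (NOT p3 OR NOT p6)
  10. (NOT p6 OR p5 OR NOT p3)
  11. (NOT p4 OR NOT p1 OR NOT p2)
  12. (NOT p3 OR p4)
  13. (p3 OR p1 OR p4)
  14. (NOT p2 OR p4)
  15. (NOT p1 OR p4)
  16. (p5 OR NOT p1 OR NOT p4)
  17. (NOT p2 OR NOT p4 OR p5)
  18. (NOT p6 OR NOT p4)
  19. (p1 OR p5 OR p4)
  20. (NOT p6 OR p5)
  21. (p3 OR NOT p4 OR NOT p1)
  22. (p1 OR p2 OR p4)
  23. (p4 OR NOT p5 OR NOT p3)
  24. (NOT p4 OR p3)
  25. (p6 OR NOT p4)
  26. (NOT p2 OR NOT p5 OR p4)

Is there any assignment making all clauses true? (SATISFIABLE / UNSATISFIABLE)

p4 = True:
  propagation gives p5=True, p6=True; an empty clause results — contradiction.
p4 = False:
  propagation gives p6=True, p3=False, p2=True; an empty clause results — contradiction.
Every branch closes, so no satisfying assignment exists.

UNSATISFIABLE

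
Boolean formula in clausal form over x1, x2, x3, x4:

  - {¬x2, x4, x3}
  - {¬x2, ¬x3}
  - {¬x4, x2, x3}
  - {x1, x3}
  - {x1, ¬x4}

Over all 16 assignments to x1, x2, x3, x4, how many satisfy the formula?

5

The models are:
  x1=0 x2=0 x3=1 x4=0
  x1=1 x2=0 x3=0 x4=0
  x1=1 x2=0 x3=1 x4=0
  x1=1 x2=0 x3=1 x4=1
  x1=1 x2=1 x3=0 x4=1
That's 5 in total.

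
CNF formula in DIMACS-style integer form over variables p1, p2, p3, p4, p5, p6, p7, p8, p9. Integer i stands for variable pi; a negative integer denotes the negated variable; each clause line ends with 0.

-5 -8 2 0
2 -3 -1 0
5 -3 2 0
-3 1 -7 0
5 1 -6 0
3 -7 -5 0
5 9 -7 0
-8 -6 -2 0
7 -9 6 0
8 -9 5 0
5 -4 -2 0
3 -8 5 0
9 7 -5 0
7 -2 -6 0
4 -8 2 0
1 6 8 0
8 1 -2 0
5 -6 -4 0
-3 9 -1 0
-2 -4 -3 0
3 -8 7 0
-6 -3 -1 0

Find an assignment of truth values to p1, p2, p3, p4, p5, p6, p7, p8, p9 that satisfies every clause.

Branch on p1: take p1 = True.
The remaining clauses are satisfied by p2 = False, p3 = False, p4 = True, p5 = True, p6 = True, p7 = False, p8 = False, p9 = True.

p1=True  p2=False  p3=False  p4=True  p5=True  p6=True  p7=False  p8=False  p9=True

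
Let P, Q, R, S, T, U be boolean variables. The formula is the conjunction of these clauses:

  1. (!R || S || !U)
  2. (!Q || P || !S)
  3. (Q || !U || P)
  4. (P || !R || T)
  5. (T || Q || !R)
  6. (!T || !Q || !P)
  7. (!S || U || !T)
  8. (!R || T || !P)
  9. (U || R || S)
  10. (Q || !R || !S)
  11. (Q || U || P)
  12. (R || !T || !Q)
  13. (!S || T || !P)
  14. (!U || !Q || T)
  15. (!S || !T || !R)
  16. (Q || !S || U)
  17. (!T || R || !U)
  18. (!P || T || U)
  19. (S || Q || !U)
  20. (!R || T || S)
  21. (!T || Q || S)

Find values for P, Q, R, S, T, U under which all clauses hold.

P=False, Q=True, R=True, S=False, T=True, U=False

Set P = False and propagate.
For the remaining variables, Q = True, R = True, S = False, T = True, U = False works.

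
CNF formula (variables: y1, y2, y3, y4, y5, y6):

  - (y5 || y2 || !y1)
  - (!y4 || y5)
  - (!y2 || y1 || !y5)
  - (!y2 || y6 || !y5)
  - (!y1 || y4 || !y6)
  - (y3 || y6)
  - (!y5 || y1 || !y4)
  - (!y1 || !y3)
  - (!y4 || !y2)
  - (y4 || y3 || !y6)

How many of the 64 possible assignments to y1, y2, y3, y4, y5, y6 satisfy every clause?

7

Split on y1, then y4.
  y1=1, y4=1: remaining (y2,y3,y5,y6) ∈ {(0,0,1,1)} — 1.
  y1=1, y4=0: a clause becomes empty — 0.
  y1=0, y4=1: a clause becomes empty — 0.
  y1=0, y4=0: y6 free; 3 ways for (y2,y3,y5) × 2^1 = 6.
Total: 1 + 0 + 0 + 6 = 7.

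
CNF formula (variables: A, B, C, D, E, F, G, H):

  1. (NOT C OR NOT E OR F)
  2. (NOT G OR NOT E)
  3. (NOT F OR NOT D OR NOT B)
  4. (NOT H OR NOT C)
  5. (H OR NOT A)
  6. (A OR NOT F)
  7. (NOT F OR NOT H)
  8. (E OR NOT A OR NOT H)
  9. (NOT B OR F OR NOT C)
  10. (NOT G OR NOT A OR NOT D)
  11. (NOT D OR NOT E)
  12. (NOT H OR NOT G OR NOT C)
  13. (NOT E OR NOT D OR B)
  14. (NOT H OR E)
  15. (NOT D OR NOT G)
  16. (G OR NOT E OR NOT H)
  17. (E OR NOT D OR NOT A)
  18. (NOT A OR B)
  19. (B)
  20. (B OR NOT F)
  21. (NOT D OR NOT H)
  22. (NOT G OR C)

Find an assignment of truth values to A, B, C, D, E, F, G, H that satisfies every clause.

A = False, B = True, C = False, D = False, E = True, F = False, G = False, H = False

(B) is a unit clause, so B = True.
Pure literal: D appears only negated; assign D = False.
Branch on A: take A = False.
  then F is forced to False.
  then C is forced to False.
  then G is forced to False.
Branch on E: take E = True.
  then H is forced to False.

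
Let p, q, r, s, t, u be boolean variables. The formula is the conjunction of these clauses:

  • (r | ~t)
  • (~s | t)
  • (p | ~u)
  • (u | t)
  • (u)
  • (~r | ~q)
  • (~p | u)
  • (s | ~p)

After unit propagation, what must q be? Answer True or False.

False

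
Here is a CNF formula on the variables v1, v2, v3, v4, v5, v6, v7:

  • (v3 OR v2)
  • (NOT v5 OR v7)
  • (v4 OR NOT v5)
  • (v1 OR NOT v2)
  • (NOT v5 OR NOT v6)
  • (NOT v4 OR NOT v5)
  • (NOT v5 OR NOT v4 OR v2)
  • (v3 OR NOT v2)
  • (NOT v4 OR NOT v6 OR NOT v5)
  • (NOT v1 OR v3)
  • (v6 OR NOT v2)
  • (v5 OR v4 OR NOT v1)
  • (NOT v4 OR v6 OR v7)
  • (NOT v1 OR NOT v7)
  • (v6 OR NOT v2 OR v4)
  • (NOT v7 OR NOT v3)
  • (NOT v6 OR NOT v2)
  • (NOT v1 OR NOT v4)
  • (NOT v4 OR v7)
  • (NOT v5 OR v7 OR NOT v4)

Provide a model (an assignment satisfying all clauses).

Set v1 = False and propagate.
  then v2 is forced to False.
  then v3 is forced to True.
  then v7 is forced to False.
  then v5 is forced to False.
  then v4 is forced to False.
v6 is now unconstrained; take v6 = True.

v1=F, v2=F, v3=T, v4=F, v5=F, v6=T, v7=F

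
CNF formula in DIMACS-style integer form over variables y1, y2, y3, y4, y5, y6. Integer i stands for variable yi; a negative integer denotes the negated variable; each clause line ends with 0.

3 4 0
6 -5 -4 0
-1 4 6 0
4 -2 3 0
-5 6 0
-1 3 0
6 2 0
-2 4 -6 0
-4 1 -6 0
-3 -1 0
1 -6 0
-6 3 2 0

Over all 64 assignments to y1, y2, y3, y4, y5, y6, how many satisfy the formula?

3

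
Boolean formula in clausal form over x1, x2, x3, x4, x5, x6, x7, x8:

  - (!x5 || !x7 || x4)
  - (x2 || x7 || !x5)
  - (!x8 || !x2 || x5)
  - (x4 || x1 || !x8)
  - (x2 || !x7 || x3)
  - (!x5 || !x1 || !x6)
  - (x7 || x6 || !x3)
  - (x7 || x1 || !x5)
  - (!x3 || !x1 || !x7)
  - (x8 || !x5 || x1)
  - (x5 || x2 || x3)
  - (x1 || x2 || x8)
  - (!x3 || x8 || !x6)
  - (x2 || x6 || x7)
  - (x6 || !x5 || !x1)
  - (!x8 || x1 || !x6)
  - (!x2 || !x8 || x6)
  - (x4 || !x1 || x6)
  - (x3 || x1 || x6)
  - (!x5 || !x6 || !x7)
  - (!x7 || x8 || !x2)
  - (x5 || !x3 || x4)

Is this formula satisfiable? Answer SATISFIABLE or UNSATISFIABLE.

x4 occurs only positively in the remaining clauses — set x4 = True.
Branch on x1: take x1 = False.
For the remaining variables, x2 = False, x3 = True, x5 = True, x6 = False, x7 = True, x8 = True works.
So x1=False  x2=False  x3=True  x4=True  x5=True  x6=False  x7=True  x8=True is a satisfying assignment.

SATISFIABLE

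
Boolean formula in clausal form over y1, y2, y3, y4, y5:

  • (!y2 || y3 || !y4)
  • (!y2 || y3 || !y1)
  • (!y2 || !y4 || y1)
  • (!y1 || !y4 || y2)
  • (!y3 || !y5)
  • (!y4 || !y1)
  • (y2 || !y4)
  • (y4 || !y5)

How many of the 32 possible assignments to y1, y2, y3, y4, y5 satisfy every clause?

7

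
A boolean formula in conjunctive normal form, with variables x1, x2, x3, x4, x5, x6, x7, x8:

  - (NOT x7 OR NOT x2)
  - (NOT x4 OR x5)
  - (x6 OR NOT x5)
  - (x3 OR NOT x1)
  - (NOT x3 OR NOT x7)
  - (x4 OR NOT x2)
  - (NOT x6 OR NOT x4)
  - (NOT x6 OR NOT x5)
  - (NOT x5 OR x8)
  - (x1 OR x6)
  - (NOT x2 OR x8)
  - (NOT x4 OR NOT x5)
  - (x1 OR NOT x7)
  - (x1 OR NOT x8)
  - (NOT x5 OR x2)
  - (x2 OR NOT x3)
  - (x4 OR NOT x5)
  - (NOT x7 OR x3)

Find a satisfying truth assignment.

x1=F  x2=F  x3=F  x4=F  x5=F  x6=T  x7=F  x8=F

x7 occurs only negated in the remaining clauses — set x7 = False.
Set x1 = False and propagate.
  then x6 is forced to True.
  then x4 is forced to False.
  then x2 is forced to False.
  then x5 is forced to False.
  then x8 is forced to False.
  then x3 is forced to False.
Every clause has at least one true literal under this assignment.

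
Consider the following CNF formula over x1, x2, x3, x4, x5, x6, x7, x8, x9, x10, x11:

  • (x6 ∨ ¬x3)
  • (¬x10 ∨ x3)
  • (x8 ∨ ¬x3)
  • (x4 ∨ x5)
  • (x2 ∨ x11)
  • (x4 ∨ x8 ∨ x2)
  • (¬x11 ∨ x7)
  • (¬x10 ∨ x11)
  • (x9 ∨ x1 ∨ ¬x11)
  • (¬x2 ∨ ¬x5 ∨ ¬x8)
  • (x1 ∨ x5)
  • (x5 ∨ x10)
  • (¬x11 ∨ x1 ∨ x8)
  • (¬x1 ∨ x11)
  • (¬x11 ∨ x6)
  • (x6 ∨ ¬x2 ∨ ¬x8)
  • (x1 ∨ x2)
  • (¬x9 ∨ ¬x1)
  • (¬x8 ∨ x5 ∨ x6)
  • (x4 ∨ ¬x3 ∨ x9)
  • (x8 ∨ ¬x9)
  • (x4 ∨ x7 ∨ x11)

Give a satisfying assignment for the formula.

Pure literal: x4 appears only positively; assign x4 = True.
Pure literal: x6 appears only positively; assign x6 = True.
Try x1 = False.
  then x5 is forced to True.
  then x2 is forced to True.
  then x8 is forced to False.
  then x3 is forced to False.
  then x10 is forced to False.
  then x11 is forced to False.
  then x9 is forced to False.
x7 is now unconstrained; take x7 = True.

x1 = False  x2 = True  x3 = False  x4 = True  x5 = True  x6 = True  x7 = True  x8 = False  x9 = False  x10 = False  x11 = False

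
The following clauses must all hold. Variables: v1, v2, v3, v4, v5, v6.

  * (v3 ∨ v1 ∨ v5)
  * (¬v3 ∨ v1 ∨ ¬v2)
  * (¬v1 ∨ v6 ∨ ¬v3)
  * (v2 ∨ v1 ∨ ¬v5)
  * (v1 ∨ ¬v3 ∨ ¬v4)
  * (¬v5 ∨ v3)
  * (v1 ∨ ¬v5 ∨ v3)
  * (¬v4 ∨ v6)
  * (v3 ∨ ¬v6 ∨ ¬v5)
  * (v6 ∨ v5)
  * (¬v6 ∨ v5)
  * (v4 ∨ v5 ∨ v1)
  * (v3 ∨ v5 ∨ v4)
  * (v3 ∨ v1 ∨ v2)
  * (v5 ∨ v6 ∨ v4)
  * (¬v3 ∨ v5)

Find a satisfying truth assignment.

v1 = True  v2 = True  v3 = True  v4 = False  v5 = True  v6 = True

Check each clause:
  1. (v1 ∨ v3 ∨ v5) — v1 is true.
  2. (¬v2 ∨ ¬v3 ∨ v1) — v1 is true.
  3. (¬v1 ∨ v6 ∨ ¬v3) — v6 is true.
  4. (v2 ∨ v1 ∨ ¬v5) — v1 is true.
  5. (¬v4 ∨ v1 ∨ ¬v3) — v1 is true.
  6. (v3 ∨ ¬v5) — v3 is true.
  7. (v3 ∨ ¬v5 ∨ v1) — v1 is true.
  8. (v6 ∨ ¬v4) — ¬v4 is true.
  9. (¬v5 ∨ v3 ∨ ¬v6) — v3 is true.
  10. (v5 ∨ v6) — v5 is true.
  11. (¬v6 ∨ v5) — v5 is true.
  12. (v5 ∨ v1 ∨ v4) — v1 is true.
  13. (v4 ∨ v5 ∨ v3) — v3 is true.
  14. (v2 ∨ v1 ∨ v3) — v1 is true.
  15. (v4 ∨ v5 ∨ v6) — v5 is true.
  16. (¬v3 ∨ v5) — v5 is true.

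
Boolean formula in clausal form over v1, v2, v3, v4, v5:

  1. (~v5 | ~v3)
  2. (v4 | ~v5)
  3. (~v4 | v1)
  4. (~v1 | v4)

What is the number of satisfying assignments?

Case analysis on v4 and v1:
  v4=1, v1=1: v2 free; 3 ways for (v3,v5) × 2^1 = 6.
  v4=1, v1=0: a clause becomes empty — 0.
  v4=0, v1=1: a clause becomes empty — 0.
  v4=0, v1=0: remaining (v2,v3,v5) ∈ {(0,0,0); (0,1,0); (1,0,0); (1,1,0)} — 4.
Total: 6 + 0 + 0 + 4 = 10.

10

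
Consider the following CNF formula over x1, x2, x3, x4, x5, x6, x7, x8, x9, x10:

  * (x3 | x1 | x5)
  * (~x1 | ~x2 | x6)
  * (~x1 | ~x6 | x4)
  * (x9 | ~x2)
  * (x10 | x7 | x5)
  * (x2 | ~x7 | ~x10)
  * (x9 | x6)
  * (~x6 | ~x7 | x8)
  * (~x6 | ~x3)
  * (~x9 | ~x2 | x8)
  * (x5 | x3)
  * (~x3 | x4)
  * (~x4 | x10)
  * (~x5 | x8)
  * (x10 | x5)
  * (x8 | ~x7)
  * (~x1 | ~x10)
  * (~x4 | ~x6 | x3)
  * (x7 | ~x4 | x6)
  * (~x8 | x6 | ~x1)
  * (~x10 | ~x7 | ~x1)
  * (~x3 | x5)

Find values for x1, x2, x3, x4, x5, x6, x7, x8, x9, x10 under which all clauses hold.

x1 = False, x2 = True, x3 = False, x4 = False, x5 = True, x6 = True, x7 = True, x8 = True, x9 = True, x10 = True

Branch on x1: take x1 = False.
Branch on x2: take x2 = True.
  then x9 is forced to True.
  then x8 is forced to True.
The remaining clauses are satisfied by x3 = False, x4 = False, x5 = True, x6 = True, x7 = True, x10 = True.
Check each clause:
  1. (x5 | x1 | x3) — x5 is true.
  2. (~x2 | x6 | ~x1) — x6 is true.
  3. (~x1 | x4 | ~x6) — ~x1 is true.
  4. (~x2 | x9) — x9 is true.
  5. (x10 | x5 | x7) — x10 is true.
  6. (x2 | ~x7 | ~x10) — x2 is true.
  7. (x6 | x9) — x9 is true.
  8. (~x7 | ~x6 | x8) — x8 is true.
  9. (~x3 | ~x6) — ~x3 is true.
  10. (~x2 | ~x9 | x8) — x8 is true.
  11. (x5 | x3) — x5 is true.
  12. (~x3 | x4) — ~x3 is true.
  13. (x10 | ~x4) — x10 is true.
  14. (~x5 | x8) — x8 is true.
  15. (x5 | x10) — x10 is true.
  16. (~x7 | x8) — x8 is true.
  17. (~x1 | ~x10) — ~x1 is true.
  18. (x3 | ~x6 | ~x4) — ~x4 is true.
  19. (x6 | x7 | ~x4) — ~x4 is true.
  20. (~x1 | ~x8 | x6) — ~x1 is true.
  21. (~x7 | ~x1 | ~x10) — ~x1 is true.
  22. (x5 | ~x3) — ~x3 is true.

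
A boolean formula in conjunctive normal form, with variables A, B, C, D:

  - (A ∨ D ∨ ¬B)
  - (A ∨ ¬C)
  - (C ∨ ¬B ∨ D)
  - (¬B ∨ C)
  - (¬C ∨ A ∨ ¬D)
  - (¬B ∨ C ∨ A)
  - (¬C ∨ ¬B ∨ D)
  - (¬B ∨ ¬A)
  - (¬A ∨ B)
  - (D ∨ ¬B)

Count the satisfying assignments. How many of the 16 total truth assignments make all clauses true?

The models are:
  A=F B=F C=F D=F
  A=F B=F C=F D=T
That's 2 in total.

2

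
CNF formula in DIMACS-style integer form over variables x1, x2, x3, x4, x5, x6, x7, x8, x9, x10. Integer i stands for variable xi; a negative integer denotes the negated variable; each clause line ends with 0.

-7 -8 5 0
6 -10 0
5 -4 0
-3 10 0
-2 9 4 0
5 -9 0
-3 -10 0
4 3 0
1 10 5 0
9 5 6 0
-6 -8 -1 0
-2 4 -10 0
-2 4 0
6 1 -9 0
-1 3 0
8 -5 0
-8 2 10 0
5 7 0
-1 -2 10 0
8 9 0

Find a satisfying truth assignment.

x1=False, x2=False, x3=False, x4=True, x5=True, x6=True, x7=True, x8=True, x9=False, x10=True

Try x1 = False.
Try x2 = False.
Set x3 = False and propagate.
  then x4 is forced to True.
  then x5 is forced to True.
  then x8 is forced to True.
  then x10 is forced to True.
  then x6 is forced to True.
x7, x9 are now unconstrained; take x7 = True, x9 = False.
Every clause has at least one true literal under this assignment.
Check each clause:
  1. (¬x7 ∨ x5 ∨ ¬x8) — x5 is true.
  2. (¬x10 ∨ x6) — x6 is true.
  3. (¬x4 ∨ x5) — x5 is true.
  4. (¬x3 ∨ x10) — x10 is true.
  5. (x9 ∨ x4 ∨ ¬x2) — x4 is true.
  6. (¬x9 ∨ x5) — x5 is true.
  7. (¬x3 ∨ ¬x10) — ¬x3 is true.
  8. (x3 ∨ x4) — x4 is true.
  9. (x5 ∨ x10 ∨ x1) — x10 is true.
  10. (x9 ∨ x6 ∨ x5) — x5 is true.
  11. (¬x8 ∨ ¬x6 ∨ ¬x1) — ¬x1 is true.
  12. (x4 ∨ ¬x2 ∨ ¬x10) — x4 is true.
  13. (¬x2 ∨ x4) — x4 is true.
  14. (x1 ∨ x6 ∨ ¬x9) — x6 is true.
  15. (¬x1 ∨ x3) — ¬x1 is true.
  16. (x8 ∨ ¬x5) — x8 is true.
  17. (x10 ∨ x2 ∨ ¬x8) — x10 is true.
  18. (x5 ∨ x7) — x5 is true.
  19. (x10 ∨ ¬x2 ∨ ¬x1) — x10 is true.
  20. (x9 ∨ x8) — x8 is true.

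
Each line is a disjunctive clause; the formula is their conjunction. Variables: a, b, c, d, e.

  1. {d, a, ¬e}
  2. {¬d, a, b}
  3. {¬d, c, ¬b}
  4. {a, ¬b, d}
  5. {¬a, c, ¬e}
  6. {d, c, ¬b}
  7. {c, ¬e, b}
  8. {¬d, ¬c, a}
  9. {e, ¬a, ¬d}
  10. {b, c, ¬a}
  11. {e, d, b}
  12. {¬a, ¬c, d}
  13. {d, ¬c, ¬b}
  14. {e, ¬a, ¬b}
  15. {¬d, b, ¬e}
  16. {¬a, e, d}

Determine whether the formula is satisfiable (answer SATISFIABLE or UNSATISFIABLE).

SATISFIABLE

Set a = True and propagate.
Set b = True and propagate.
  then e is forced to True.
  then c is forced to True.
  then d is forced to True.
So a=T, b=T, c=T, d=T, e=T is a satisfying assignment.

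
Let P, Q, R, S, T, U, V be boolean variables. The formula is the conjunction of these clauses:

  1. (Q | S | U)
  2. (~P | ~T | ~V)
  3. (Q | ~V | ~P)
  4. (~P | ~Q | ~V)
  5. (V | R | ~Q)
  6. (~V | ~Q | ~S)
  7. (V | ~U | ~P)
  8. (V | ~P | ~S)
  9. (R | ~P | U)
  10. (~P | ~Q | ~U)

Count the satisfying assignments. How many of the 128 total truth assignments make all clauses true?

42

Case analysis on P and V:
  P=T, V=T: a clause becomes empty — 0.
  P=T, V=F: remaining (Q,R,S,T,U) ∈ {(T,T,F,F,F); (T,T,F,T,F)} — 2.
  P=F, V=T: R, T free; 5 ways for (Q,S,U) × 2^2 = 20.
  P=F, V=F: T free; 10 ways for (Q,R,S,U) × 2^1 = 20.
Total: 0 + 2 + 20 + 20 = 42.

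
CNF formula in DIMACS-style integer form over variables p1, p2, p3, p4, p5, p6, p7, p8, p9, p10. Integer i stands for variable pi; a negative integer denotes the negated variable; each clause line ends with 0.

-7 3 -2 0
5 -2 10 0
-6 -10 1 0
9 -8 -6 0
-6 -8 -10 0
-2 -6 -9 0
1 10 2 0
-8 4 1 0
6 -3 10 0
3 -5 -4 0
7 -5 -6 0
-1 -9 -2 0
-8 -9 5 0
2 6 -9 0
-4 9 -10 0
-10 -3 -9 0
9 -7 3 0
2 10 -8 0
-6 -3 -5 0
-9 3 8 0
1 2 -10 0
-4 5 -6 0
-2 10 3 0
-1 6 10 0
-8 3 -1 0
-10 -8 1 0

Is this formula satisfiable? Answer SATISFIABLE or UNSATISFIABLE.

Set p1 = False and propagate.
The remaining clauses are satisfied by p2 = True, p3 = False, p4 = False, p5 = False, p6 = False, p7 = False, p8 = False, p9 = False, p10 = True.
So p1 = F, p2 = T, p3 = F, p4 = F, p5 = F, p6 = F, p7 = F, p8 = F, p9 = F, p10 = T is a satisfying assignment.

SATISFIABLE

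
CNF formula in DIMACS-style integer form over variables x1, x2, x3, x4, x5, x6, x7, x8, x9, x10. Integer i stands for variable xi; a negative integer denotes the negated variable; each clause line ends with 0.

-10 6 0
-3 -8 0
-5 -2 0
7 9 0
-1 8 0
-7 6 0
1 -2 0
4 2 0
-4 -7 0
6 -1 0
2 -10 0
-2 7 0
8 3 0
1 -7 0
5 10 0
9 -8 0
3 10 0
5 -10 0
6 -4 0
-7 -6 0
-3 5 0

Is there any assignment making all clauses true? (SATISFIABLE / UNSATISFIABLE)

Pure literal: x9 appears only positively; assign x9 = True.
Branch on x1: take x1 = False.
  then x2 is forced to False.
  then x4 is forced to True.
  then x7 is forced to False.
  then x10 is forced to False.
  then x5 is forced to True.
  then x3 is forced to True.
  then x8 is forced to False.
  then x6 is forced to True.
Every clause has at least one true literal under this assignment.
So x1=F, x2=F, x3=T, x4=T, x5=T, x6=T, x7=F, x8=F, x9=T, x10=F is a satisfying assignment.

SATISFIABLE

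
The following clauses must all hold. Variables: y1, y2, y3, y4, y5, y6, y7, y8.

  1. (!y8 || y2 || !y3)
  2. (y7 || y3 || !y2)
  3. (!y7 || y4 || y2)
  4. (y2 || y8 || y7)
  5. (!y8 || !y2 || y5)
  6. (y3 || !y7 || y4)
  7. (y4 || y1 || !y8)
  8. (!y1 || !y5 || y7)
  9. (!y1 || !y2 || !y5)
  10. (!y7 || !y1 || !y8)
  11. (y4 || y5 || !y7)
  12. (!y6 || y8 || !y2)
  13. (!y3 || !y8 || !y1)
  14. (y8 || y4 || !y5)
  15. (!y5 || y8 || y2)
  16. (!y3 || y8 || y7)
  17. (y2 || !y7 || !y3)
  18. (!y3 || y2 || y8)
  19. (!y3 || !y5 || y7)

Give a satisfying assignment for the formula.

y1 = F, y2 = T, y3 = F, y4 = T, y5 = T, y6 = F, y7 = T, y8 = T

Check each clause:
  1. (y2 || !y8 || !y3) — y2 is true.
  2. (y7 || y3 || !y2) — y7 is true.
  3. (y4 || !y7 || y2) — y2 is true.
  4. (y2 || y8 || y7) — y8 is true.
  5. (!y2 || !y8 || y5) — y5 is true.
  6. (y3 || y4 || !y7) — y4 is true.
  7. (y1 || y4 || !y8) — y4 is true.
  8. (y7 || !y1 || !y5) — !y1 is true.
  9. (!y5 || !y2 || !y1) — !y1 is true.
  10. (!y7 || !y8 || !y1) — !y1 is true.
  11. (y5 || y4 || !y7) — y4 is true.
  12. (!y6 || !y2 || y8) — y8 is true.
  13. (!y8 || !y3 || !y1) — !y3 is true.
  14. (y4 || !y5 || y8) — y8 is true.
  15. (y8 || !y5 || y2) — y8 is true.
  16. (y7 || !y3 || y8) — y8 is true.
  17. (y2 || !y7 || !y3) — y2 is true.
  18. (y2 || !y3 || y8) — y8 is true.
  19. (!y3 || !y5 || y7) — !y3 is true.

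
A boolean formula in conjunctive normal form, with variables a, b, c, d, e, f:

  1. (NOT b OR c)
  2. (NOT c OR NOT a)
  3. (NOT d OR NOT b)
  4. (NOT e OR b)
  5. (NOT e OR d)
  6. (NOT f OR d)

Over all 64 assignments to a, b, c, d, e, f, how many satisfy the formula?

10

Case analysis on b and d:
  b=1, d=1: a clause becomes empty — 0.
  b=1, d=0: remaining (a,c,e,f) ∈ {(0,1,0,0)} — 1.
  b=0, d=1: f free; 3 ways for (a,c,e) × 2^1 = 6.
  b=0, d=0: remaining (a,c,e,f) ∈ {(0,0,0,0); (0,1,0,0); (1,0,0,0)} — 3.
Total: 0 + 1 + 6 + 3 = 10.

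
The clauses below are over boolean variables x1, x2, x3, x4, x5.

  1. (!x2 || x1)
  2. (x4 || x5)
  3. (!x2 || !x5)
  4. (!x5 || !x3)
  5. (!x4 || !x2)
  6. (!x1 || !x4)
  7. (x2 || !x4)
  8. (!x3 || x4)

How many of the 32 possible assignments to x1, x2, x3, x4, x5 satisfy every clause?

2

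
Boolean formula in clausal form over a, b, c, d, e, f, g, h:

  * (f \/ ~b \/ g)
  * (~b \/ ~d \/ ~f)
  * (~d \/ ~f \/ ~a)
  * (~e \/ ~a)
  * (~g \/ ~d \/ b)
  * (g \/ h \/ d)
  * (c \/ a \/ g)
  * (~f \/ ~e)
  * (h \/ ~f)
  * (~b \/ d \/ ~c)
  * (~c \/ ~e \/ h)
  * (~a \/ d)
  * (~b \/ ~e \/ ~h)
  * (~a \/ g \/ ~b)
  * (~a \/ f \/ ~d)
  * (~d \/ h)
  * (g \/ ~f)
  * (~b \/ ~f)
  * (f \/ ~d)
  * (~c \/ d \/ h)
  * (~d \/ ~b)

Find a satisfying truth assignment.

a=False, b=False, c=True, d=False, e=True, f=False, g=True, h=True

Try a = False.
The remaining clauses are satisfied by b = False, c = True, d = False, e = True, f = False, g = True, h = True.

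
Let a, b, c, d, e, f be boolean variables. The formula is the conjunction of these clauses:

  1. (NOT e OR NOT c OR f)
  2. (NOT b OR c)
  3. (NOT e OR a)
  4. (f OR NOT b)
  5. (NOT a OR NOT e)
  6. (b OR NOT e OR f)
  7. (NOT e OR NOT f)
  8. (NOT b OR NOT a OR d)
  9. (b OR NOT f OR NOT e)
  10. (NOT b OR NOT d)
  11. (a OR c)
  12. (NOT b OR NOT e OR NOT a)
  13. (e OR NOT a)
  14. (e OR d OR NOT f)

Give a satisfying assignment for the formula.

Branch on a: take a = False.
  then e is forced to False.
  then c is forced to True.
The remaining clauses are satisfied by b = False, d = True, f = True.

a=False, b=False, c=True, d=True, e=False, f=True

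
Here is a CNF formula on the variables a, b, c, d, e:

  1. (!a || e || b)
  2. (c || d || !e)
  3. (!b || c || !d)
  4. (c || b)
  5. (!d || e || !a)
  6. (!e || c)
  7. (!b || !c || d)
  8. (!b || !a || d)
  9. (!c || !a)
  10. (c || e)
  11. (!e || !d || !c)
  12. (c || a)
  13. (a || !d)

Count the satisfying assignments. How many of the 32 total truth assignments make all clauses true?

Satisfying assignments:
  a=0 b=0 c=1 d=0 e=0
  a=0 b=0 c=1 d=0 e=1
Count: 2.

2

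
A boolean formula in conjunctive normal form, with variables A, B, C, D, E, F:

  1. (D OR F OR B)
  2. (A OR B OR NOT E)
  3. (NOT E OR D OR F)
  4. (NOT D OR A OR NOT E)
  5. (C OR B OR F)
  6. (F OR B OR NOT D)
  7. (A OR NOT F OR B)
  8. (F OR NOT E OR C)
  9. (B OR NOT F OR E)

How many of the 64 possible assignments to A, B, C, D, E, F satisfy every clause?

27

Case analysis on F and B:
  F=T, B=T: C free; 7 ways for (A,D,E) × 2^1 = 14.
  F=T, B=F: remaining (A,C,D,E) ∈ {(T,F,F,T); (T,F,T,T); (T,T,F,T); (T,T,T,T)} — 4.
  F=F, B=T: 9 of the 16 assignments to (A,C,D,E) work.
  F=F, B=F: a clause becomes empty — 0.
Total: 14 + 4 + 9 + 0 = 27.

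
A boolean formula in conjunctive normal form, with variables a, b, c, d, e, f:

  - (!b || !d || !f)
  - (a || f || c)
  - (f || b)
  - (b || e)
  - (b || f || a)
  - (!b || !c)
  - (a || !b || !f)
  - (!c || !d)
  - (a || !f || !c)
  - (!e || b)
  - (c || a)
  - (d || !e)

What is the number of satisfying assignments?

The models are:
  a=T b=T c=F d=F e=F f=F
  a=T b=T c=F d=F e=F f=T
  a=T b=T c=F d=T e=F f=F
  a=T b=T c=F d=T e=T f=F
Count: 4.

4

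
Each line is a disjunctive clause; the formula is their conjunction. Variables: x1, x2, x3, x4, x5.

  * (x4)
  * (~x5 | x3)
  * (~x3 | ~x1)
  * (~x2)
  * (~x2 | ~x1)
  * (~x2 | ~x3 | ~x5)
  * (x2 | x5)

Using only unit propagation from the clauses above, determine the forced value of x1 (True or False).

(x4) is a unit clause: x4 = True.
(~x2) stands alone — x2 = False.
(x5 | x2): since x2 = False, the clause reduces to (x5). x5 = True.
(~x5 | x3) with x5 = True leaves only x3, so x3 = True.
(~x3 | ~x1): since x3 = True, the clause reduces to (~x1). x1 = False.

False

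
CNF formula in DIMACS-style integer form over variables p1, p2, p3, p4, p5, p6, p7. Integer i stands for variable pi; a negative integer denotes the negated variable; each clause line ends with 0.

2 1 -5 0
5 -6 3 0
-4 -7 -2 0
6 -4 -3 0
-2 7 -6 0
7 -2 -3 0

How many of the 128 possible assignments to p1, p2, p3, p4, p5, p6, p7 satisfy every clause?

56

Case analysis on p2 and p3:
  p2=T, p3=T: forces p4=F; p7=T; p1, p5, p6 free → 2^3 = 8.
  p2=T, p3=F: p1 free; 7 ways for (p4,p5,p6,p7) × 2^1 = 14.
  p2=F, p3=T: p7 free; 9 ways for (p1,p4,p5,p6) × 2^1 = 18.
  p2=F, p3=F: p4, p7 free; 4 ways for (p1,p5,p6) × 2^2 = 16.
Total: 8 + 14 + 18 + 16 = 56.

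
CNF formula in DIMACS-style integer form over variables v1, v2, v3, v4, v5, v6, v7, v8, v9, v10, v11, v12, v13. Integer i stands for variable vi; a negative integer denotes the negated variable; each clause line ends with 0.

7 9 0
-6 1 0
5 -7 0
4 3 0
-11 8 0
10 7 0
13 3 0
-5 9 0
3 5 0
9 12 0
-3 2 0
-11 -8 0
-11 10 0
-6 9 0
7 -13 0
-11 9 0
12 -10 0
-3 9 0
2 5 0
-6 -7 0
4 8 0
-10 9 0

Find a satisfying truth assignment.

Pure literal: v2 appears only positively; assign v2 = True.
Pure literal: v6 appears only negated; assign v6 = False.
Try v3 = True.
  then v9 is forced to True.
The remaining clauses are satisfied by v1 = False, v4 = False, v5 = True, v7 = False, v8 = True, v10 = True, v11 = False, v12 = True, v13 = False.

v1 = False, v2 = True, v3 = True, v4 = False, v5 = True, v6 = False, v7 = False, v8 = True, v9 = True, v10 = True, v11 = False, v12 = True, v13 = False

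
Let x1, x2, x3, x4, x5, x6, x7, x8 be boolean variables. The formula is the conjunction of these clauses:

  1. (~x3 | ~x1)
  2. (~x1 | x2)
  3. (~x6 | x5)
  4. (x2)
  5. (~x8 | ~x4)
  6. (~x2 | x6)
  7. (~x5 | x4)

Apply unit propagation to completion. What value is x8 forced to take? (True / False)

Unit clause (x2) sets x2 = True.
(x6 | ~x2): since x2 = True, the clause reduces to (x6). x6 = True.
In (x5 | ~x6), ~x6 is now false; x5 must hold, so x5 = True.
From (~x5 | x4) and x5 = True: x4 = True.
(~x4 | ~x8) with x4 = True leaves only ~x8, so x8 = False.

False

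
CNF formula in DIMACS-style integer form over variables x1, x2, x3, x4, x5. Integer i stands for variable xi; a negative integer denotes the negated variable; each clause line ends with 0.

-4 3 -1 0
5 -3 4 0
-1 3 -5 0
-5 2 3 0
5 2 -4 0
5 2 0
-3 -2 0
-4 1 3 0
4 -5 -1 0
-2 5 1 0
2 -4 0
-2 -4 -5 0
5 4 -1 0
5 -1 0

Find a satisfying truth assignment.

x1=False, x2=True, x3=False, x4=False, x5=True

Try x1 = False.
Set x2 = True and propagate.
  then x3 is forced to False.
  then x4 is forced to False.
  then x5 is forced to True.
Check each clause:
  1. (x3 || !x1 || !x4) — !x4 is true.
  2. (!x3 || x4 || x5) — !x3 is true.
  3. (!x5 || !x1 || x3) — !x1 is true.
  4. (x2 || x3 || !x5) — x2 is true.
  5. (x2 || x5 || !x4) — x2 is true.
  6. (x2 || x5) — x2 is true.
  7. (!x3 || !x2) — !x3 is true.
  8. (!x4 || x1 || x3) — !x4 is true.
  9. (!x1 || !x5 || x4) — !x1 is true.
  10. (x5 || x1 || !x2) — x5 is true.
  11. (!x4 || x2) — x2 is true.
  12. (!x2 || !x4 || !x5) — !x4 is true.
  13. (x4 || !x1 || x5) — x5 is true.
  14. (x5 || !x1) — x5 is true.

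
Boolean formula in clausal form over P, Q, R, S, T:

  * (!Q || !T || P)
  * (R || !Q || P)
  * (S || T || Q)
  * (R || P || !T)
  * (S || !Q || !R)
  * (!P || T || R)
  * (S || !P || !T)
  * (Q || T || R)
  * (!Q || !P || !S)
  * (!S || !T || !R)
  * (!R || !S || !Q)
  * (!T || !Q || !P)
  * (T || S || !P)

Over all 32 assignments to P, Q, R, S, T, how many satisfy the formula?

4

The models are:
  P=F Q=F R=T S=F T=T
  P=F Q=F R=T S=T T=F
  P=T Q=F R=F S=T T=T
  P=T Q=F R=T S=T T=F
Count: 4.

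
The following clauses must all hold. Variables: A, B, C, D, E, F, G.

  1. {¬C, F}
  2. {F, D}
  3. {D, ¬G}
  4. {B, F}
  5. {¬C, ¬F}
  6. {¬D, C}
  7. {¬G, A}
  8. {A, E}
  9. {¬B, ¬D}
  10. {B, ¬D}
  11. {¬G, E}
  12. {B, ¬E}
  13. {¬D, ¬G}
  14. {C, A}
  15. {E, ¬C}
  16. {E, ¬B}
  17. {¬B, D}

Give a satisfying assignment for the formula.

A=T, B=F, C=F, D=F, E=F, F=T, G=F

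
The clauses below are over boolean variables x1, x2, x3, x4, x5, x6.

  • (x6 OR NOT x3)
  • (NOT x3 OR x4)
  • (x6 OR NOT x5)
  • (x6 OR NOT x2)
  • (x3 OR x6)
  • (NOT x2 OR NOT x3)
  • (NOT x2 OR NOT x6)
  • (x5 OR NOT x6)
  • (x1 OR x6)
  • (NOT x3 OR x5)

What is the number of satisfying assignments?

6

The models are:
  x1=0 x2=0 x3=0 x4=0 x5=1 x6=1
  x1=0 x2=0 x3=0 x4=1 x5=1 x6=1
  x1=0 x2=0 x3=1 x4=1 x5=1 x6=1
  x1=1 x2=0 x3=0 x4=0 x5=1 x6=1
  x1=1 x2=0 x3=0 x4=1 x5=1 x6=1
  x1=1 x2=0 x3=1 x4=1 x5=1 x6=1
Count: 6.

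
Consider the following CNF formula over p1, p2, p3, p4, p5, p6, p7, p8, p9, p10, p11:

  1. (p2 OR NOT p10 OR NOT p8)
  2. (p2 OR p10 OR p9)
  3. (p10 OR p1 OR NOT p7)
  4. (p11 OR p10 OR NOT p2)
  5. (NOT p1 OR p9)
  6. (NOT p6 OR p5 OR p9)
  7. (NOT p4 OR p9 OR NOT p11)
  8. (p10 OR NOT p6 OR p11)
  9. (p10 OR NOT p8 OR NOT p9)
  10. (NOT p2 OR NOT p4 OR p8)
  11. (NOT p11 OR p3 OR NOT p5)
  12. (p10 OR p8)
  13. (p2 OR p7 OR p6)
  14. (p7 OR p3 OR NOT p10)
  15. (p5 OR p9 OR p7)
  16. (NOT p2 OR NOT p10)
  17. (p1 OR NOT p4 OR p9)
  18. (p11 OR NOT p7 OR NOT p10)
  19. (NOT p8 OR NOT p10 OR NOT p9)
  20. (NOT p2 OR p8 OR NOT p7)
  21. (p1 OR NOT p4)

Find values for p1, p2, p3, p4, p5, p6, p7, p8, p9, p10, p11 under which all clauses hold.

p1=1  p2=0  p3=1  p4=0  p5=0  p6=1  p7=0  p8=0  p9=1  p10=1  p11=0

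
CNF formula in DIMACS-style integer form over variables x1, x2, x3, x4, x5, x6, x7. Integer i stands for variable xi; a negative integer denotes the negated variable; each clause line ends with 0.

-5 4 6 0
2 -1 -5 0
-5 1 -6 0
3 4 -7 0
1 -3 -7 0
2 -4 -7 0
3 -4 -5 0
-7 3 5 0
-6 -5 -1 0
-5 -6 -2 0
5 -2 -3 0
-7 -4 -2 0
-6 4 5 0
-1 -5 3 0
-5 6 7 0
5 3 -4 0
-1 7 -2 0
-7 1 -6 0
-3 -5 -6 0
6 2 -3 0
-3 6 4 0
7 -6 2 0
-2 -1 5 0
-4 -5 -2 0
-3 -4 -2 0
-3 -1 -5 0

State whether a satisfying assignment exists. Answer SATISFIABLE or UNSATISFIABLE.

Try x1 = False.
Set x2 = False and propagate.
Try x3 = False.
For the remaining variables, x4 = False, x5 = False, x6 = False, x7 = False works.
Every clause has at least one true literal under this assignment.
So x1=F  x2=F  x3=F  x4=F  x5=F  x6=F  x7=F is a satisfying assignment.

SATISFIABLE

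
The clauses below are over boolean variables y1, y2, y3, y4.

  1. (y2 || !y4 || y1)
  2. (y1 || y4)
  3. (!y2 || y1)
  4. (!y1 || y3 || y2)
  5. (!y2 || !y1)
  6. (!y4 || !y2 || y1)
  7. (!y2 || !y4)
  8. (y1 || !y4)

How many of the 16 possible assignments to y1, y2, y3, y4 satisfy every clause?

Satisfying assignments:
  y1=T y2=F y3=T y4=F
  y1=T y2=F y3=T y4=T
Count: 2.

2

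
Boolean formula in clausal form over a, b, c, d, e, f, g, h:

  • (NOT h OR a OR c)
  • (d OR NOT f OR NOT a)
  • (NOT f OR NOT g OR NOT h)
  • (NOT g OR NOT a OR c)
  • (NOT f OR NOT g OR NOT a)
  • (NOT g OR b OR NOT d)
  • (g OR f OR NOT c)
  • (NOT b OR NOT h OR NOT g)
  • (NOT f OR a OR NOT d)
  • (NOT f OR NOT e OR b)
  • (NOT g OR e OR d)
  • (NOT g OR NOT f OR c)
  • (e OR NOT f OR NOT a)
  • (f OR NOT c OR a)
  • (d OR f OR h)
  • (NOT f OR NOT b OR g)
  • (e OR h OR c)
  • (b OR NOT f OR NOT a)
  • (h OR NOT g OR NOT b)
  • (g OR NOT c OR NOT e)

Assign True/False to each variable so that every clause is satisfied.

a=True  b=False  c=False  d=False  e=True  f=False  g=False  h=True

Check each clause:
  1. (a OR c OR NOT h) — a is true.
  2. (NOT f OR d OR NOT a) — NOT f is true.
  3. (NOT g OR NOT h OR NOT f) — NOT g is true.
  4. (c OR NOT a OR NOT g) — NOT g is true.
  5. (NOT a OR NOT g OR NOT f) — NOT g is true.
  6. (NOT g OR b OR NOT d) — NOT g is true.
  7. (g OR f OR NOT c) — NOT c is true.
  8. (NOT b OR NOT g OR NOT h) — NOT g is true.
  9. (NOT d OR NOT f OR a) — a is true.
  10. (NOT e OR b OR NOT f) — NOT f is true.
  11. (e OR d OR NOT g) — NOT g is true.
  12. (NOT f OR NOT g OR c) — NOT g is true.
  13. (NOT a OR e OR NOT f) — NOT f is true.
  14. (f OR a OR NOT c) — a is true.
  15. (d OR f OR h) — h is true.
  16. (NOT b OR g OR NOT f) — NOT f is true.
  17. (e OR h OR c) — h is true.
  18. (NOT a OR NOT f OR b) — NOT f is true.
  19. (NOT b OR NOT g OR h) — h is true.
  20. (NOT e OR NOT c OR g) — NOT c is true.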